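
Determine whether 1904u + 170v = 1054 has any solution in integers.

yes

gcd(1904, 170) = 34  (1904 = 11×170 + 34, 170 = 5×34).
34 divides 1054, so integer solutions exist.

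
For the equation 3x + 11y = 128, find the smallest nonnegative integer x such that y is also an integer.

gcd(11, 3) = 1  (11 = 3*3 + 2, 3 = 1*2 + 1, 2 = 2*1).
1 divides 128, so solutions exist.
Back-substituting, 3*(4) + 11*(-1) = 1.
Scale by 128/1 = 128: (x₀, y₀) = (512, -128).
General solution: x = 512 + 11t, y = -128 - 3t for integer t.
x ≥ 0: smallest is 512 mod 11 = 6 (at t = -46), with y = 10.

6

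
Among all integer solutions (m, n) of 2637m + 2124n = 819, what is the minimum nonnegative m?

gcd(2637, 2124) = 9.
9 divides 819, so solutions exist.
By Bézout, 2637·(29) + 2124·(-36) = 9.
Scale by 819/9 = 91: (m₀, n₀) = (2639, -3276).
General solution: m = 2639 + 236t, n = -3276 - 293t for integer t.
m ≥ 0: smallest is 2639 mod 236 = 43 (at t = -11), with n = -53.

43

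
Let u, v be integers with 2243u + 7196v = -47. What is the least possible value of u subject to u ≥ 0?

gcd(7196, 2243) = 1  (7196 = 3*2243 + 467, 2243 = 4*467 + 375, 467 = 1*375 + 92, 375 = 4*92 + 7, 92 = 13*7 + 1, 7 = 7*1).
1 divides -47, so solutions exist.
Back-substituting, 2243*(-1017) + 7196*(317) = 1.
Scale by -47/1 = -47: (u₀, v₀) = (47799, -14899).
General solution: u = 47799 + 7196t, v = -14899 - 2243t for integer t.
u ≥ 0: smallest is 47799 mod 7196 = 4623 (at t = -6), with v = -1441.

4623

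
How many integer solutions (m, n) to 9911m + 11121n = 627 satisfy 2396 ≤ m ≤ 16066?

gcd(11121, 9911) = 11  (11121 = 1×9911 + 1210, 9911 = 8×1210 + 231, 1210 = 5×231 + 55, 231 = 4×55 + 11, 55 = 5×11).
Back-substituting, 9911×(193) + 11121×(-172) = 11.
Scale by 57: particular solution (11001, -9804); reduce m mod 1011: (891, -794).
General solution: m = 891 + 1011t, n = -794 - 901t for integer t.
2396 ≤ 891 + 1011t ≤ 16066 gives t ∈ [2, 15], which is 14 values.

14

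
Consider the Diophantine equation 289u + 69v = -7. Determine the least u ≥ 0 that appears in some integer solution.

gcd(289, 69) = 1.
1 divides -7, so solutions exist.
By Bézout, 289*(16) + 69*(-67) = 1.
Scale by -7/1 = -7: (u₀, v₀) = (-112, 469).
General solution: u = -112 + 69t, v = 469 - 289t for integer t.
u ≥ 0: smallest is -112 mod 69 = 26 (at t = 2), with v = -109.

26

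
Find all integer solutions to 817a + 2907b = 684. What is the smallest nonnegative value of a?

gcd(2907, 817):
  2907 = 3×817 + 456
  817 = 1×456 + 361
  456 = 1×361 + 95
  361 = 3×95 + 76
  95 = 1×76 + 19
  76 = 4×19
so gcd(2907, 817) = 19.
19 divides 684, so solutions exist.
Back-substitute for Bézout coefficients:
  19 = 95 - 1×76
  ... = 817×(-32) + 2907×(9)
Scale by 684/19 = 36: (a₀, b₀) = (-1152, 324).
General solution: a = -1152 + 153t, b = 324 - 43t for integer t.
a ≥ 0: smallest is -1152 mod 153 = 72 (at t = 8), with b = -20.

72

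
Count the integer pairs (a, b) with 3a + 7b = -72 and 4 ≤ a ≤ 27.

gcd(7, 3):
  7 = 2*3 + 1
  3 = 3*1
so gcd(7, 3) = 1.
Back-substitute for Bézout coefficients:
  1 = 7 - 2*3
  ... = 3*(-2) + 7*(1)
Scale by -72: particular solution (144, -72); reduce a mod 7: (4, -12).
General solution: a = 4 + 7t, b = -12 - 3t for integer t.
4 ≤ 4 + 7t ≤ 27 gives t ∈ [0, 3], which is 4 values.

4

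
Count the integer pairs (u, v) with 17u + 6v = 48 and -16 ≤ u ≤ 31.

gcd(17, 6) = 1.
By Bézout, 17·(-1) + 6·(3) = 1.
Particular solution: (0, 8).
General solution: u = 0 + 6t, v = 8 - 17t for integer t.
-16 ≤ 0 + 6t ≤ 31 gives t ∈ [-2, 5], which is 8 values.

8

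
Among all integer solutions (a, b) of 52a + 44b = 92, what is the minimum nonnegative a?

6

gcd(52, 44) = 4.
4 divides 92, so solutions exist.
By Bézout, 52·(-5) + 44·(6) = 4.
Scale by 92/4 = 23: (a₀, b₀) = (-115, 138).
General solution: a = -115 + 11t, b = 138 - 13t for integer t.
a ≥ 0: smallest is -115 mod 11 = 6 (at t = 11), with b = -5.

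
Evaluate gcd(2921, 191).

1

gcd(2921, 191):
  2921 = 15×191 + 56
  191 = 3×56 + 23
  56 = 2×23 + 10
  23 = 2×10 + 3
  10 = 3×3 + 1
  3 = 3×1
so gcd(2921, 191) = 1.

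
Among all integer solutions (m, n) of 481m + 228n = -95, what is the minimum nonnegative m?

133

gcd(481, 228):
  481 = 2×228 + 25
  228 = 9×25 + 3
  25 = 8×3 + 1
  3 = 3×1
so gcd(481, 228) = 1.
1 divides -95, so solutions exist.
Back-substitute for Bézout coefficients:
  1 = 25 - 8×3
  ... = 481×(73) + 228×(-154)
Scale by -95/1 = -95: (m₀, n₀) = (-6935, 14630).
General solution: m = -6935 + 228t, n = 14630 - 481t for integer t.
m ≥ 0: smallest is -6935 mod 228 = 133 (at t = 31), with n = -281.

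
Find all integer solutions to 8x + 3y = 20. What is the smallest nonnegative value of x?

gcd(8, 3):
  8 = 2·3 + 2
  3 = 1·2 + 1
  2 = 2·1
so gcd(8, 3) = 1.
1 divides 20, so solutions exist.
Back-substitute for Bézout coefficients:
  1 = 3 - 1·2
  ... = 8·(-1) + 3·(3)
Scale by 20/1 = 20: (x₀, y₀) = (-20, 60).
General solution: x = -20 + 3t, y = 60 - 8t for integer t.
x ≥ 0: smallest is -20 mod 3 = 1 (at t = 7), with y = 4.

1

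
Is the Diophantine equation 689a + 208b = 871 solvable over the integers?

yes

gcd(689, 208):
  689 = 3*208 + 65
  208 = 3*65 + 13
  65 = 5*13
so gcd(689, 208) = 13.
13 divides 871, so integer solutions exist.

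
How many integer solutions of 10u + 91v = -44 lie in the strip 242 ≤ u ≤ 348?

gcd(91, 10):
  91 = 9×10 + 1
  10 = 10×1
so gcd(91, 10) = 1.
Back-substitute for Bézout coefficients:
  1 = 91 - 9×10
  ... = 10×(-9) + 91×(1)
Scale by -44: particular solution (396, -44); reduce u mod 91: (32, -4).
General solution: u = 32 + 91t, v = -4 - 10t for integer t.
242 ≤ 32 + 91t ≤ 348 gives t ∈ [3, 3], which is 1 value.

1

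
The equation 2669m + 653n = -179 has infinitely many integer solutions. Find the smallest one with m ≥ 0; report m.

gcd(2669, 653):
  2669 = 4·653 + 57
  653 = 11·57 + 26
  57 = 2·26 + 5
  26 = 5·5 + 1
  5 = 5·1
so gcd(2669, 653) = 1.
1 divides -179, so solutions exist.
Back-substitute for Bézout coefficients:
  1 = 26 - 5·5
  ... = 2669·(-126) + 653·(515)
Scale by -179/1 = -179: (m₀, n₀) = (22554, -92185).
General solution: m = 22554 + 653t, n = -92185 - 2669t for integer t.
m ≥ 0: smallest is 22554 mod 653 = 352 (at t = -34), with n = -1439.

352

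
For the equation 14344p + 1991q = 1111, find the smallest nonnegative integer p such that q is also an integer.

gcd(14344, 1991) = 11.
11 divides 1111, so solutions exist.
By Bézout, 14344×(-44) + 1991×(317) = 11.
Scale by 1111/11 = 101: (p₀, q₀) = (-4444, 32017).
General solution: p = -4444 + 181t, q = 32017 - 1304t for integer t.
p ≥ 0: smallest is -4444 mod 181 = 81 (at t = 25), with q = -583.

81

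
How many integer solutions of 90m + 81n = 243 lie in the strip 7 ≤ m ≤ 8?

gcd(90, 81):
  90 = 1·81 + 9
  81 = 9·9
so gcd(90, 81) = 9.
Back-substitute for Bézout coefficients:
  9 = 90 - 1·81
  ... = 90·(1) + 81·(-1)
Scale by 27: particular solution (27, -27); reduce m mod 9: (0, 3).
General solution: m = 0 + 9t, n = 3 - 10t for integer t.
7 ≤ 0 + 9t ≤ 8 gives t ∈ [1, 0], which is 0 values.

0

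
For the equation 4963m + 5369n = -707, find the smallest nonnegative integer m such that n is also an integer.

253

gcd(5369, 4963) = 7.
7 divides -707, so solutions exist.
By Bézout, 4963×(119) + 5369×(-110) = 7.
Scale by -707/7 = -101: (m₀, n₀) = (-12019, 11110).
General solution: m = -12019 + 767t, n = 11110 - 709t for integer t.
m ≥ 0: smallest is -12019 mod 767 = 253 (at t = 16), with n = -234.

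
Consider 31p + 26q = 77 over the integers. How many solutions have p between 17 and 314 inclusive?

11

gcd(31, 26) = 1.
By Bézout, 31×(-5) + 26×(6) = 1.
Particular solution: (5, -3).
General solution: p = 5 + 26t, q = -3 - 31t for integer t.
17 ≤ 5 + 26t ≤ 314 gives t ∈ [1, 11], which is 11 values.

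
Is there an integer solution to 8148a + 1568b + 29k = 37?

yes

gcd(8148, 1568) = 28.
gcd(28, 29) = 1.
1 divides 37, so integer solutions exist.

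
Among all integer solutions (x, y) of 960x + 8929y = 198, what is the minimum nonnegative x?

3516

gcd(8929, 960):
  8929 = 9·960 + 289
  960 = 3·289 + 93
  289 = 3·93 + 10
  93 = 9·10 + 3
  10 = 3·3 + 1
  3 = 3·1
so gcd(8929, 960) = 1.
1 divides 198, so solutions exist.
Back-substitute for Bézout coefficients:
  1 = 10 - 3·3
  ... = 960·(-2688) + 8929·(289)
Scale by 198/1 = 198: (x₀, y₀) = (-532224, 57222).
General solution: x = -532224 + 8929t, y = 57222 - 960t for integer t.
x ≥ 0: smallest is -532224 mod 8929 = 3516 (at t = 60), with y = -378.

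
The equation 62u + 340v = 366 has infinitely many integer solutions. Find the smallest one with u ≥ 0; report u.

gcd(340, 62):
  340 = 5×62 + 30
  62 = 2×30 + 2
  30 = 15×2
so gcd(340, 62) = 2.
2 divides 366, so solutions exist.
Back-substitute for Bézout coefficients:
  2 = 62 - 2×30
  ... = 62×(11) + 340×(-2)
Scale by 366/2 = 183: (u₀, v₀) = (2013, -366).
General solution: u = 2013 + 170t, v = -366 - 31t for integer t.
u ≥ 0: smallest is 2013 mod 170 = 143 (at t = -11), with v = -25.

143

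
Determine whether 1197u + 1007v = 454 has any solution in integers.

no

gcd(1197, 1007) = 19  (1197 = 1*1007 + 190, 1007 = 5*190 + 57, 190 = 3*57 + 19, 57 = 3*19).
19 does not divide 454 (remainder 17), so no integer solutions.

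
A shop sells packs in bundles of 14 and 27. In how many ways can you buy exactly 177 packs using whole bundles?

1

Need nonnegative integers with 14j + 27k = 177.
gcd(14, 27) = 1, and 14·(2) + 27·(-1) = 1.
So (j₀, k₀) = (354, -177); general j = 354 + 27t, k = -177 - 14t.
j ≥ 0 ⇒ t ≥ -13; k ≥ 0 ⇒ t ≤ -13. That's 1 value of t.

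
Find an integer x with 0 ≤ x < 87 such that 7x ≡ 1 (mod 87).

25

gcd(87, 7) = 1.
By Bézout, 7·(25) + 87·(-2) = 1.
So 7·25 ≡ 1 (mod 87), and 25 mod 87 = 25.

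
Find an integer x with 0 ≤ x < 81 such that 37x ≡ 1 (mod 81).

gcd(81, 37):
  81 = 2×37 + 7
  37 = 5×7 + 2
  7 = 3×2 + 1
  2 = 2×1
so gcd(81, 37) = 1.
Back-substitute for Bézout coefficients:
  1 = 7 - 3×2
  ... = 37×(-35) + 81×(16)
So 37×-35 ≡ 1 (mod 81), and -35 mod 81 = 46.

46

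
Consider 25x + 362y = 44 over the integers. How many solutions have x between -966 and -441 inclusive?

2

gcd(362, 25) = 1  (362 = 14·25 + 12, 25 = 2·12 + 1, 12 = 12·1).
Back-substituting, 25·(29) + 362·(-2) = 1.
Scale by 44: particular solution (1276, -88); reduce x mod 362: (190, -13).
General solution: x = 190 + 362t, y = -13 - 25t for integer t.
-966 ≤ 190 + 362t ≤ -441 gives t ∈ [-3, -2], which is 2 values.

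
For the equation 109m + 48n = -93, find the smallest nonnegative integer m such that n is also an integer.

15

gcd(109, 48) = 1.
1 divides -93, so solutions exist.
By Bézout, 109*(-11) + 48*(25) = 1.
Scale by -93/1 = -93: (m₀, n₀) = (1023, -2325).
General solution: m = 1023 + 48t, n = -2325 - 109t for integer t.
m ≥ 0: smallest is 1023 mod 48 = 15 (at t = -21), with n = -36.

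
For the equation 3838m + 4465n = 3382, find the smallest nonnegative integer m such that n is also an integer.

gcd(4465, 3838):
  4465 = 1×3838 + 627
  3838 = 6×627 + 76
  627 = 8×76 + 19
  76 = 4×19
so gcd(4465, 3838) = 19.
19 divides 3382, so solutions exist.
Back-substitute for Bézout coefficients:
  19 = 627 - 8×76
  ... = 3838×(-57) + 4465×(49)
Scale by 3382/19 = 178: (m₀, n₀) = (-10146, 8722).
General solution: m = -10146 + 235t, n = 8722 - 202t for integer t.
m ≥ 0: smallest is -10146 mod 235 = 194 (at t = 44), with n = -166.

194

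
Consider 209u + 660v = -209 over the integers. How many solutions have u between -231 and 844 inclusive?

gcd(660, 209) = 11  (660 = 3×209 + 33, 209 = 6×33 + 11, 33 = 3×11).
Back-substituting, 209×(19) + 660×(-6) = 11.
Scale by -19: particular solution (-361, 114); reduce u mod 60: (59, -19).
General solution: u = 59 + 60t, v = -19 - 19t for integer t.
-231 ≤ 59 + 60t ≤ 844 gives t ∈ [-4, 13], which is 18 values.

18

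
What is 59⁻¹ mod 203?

gcd(203, 59) = 1.
By Bézout, 59·(-86) + 203·(25) = 1.
So 59·-86 ≡ 1 (mod 203), and -86 mod 203 = 117.

117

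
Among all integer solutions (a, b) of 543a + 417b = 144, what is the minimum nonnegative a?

21

gcd(543, 417):
  543 = 1*417 + 126
  417 = 3*126 + 39
  126 = 3*39 + 9
  39 = 4*9 + 3
  9 = 3*3
so gcd(543, 417) = 3.
3 divides 144, so solutions exist.
Back-substitute for Bézout coefficients:
  3 = 39 - 4*9
  ... = 543*(-43) + 417*(56)
Scale by 144/3 = 48: (a₀, b₀) = (-2064, 2688).
General solution: a = -2064 + 139t, b = 2688 - 181t for integer t.
a ≥ 0: smallest is -2064 mod 139 = 21 (at t = 15), with b = -27.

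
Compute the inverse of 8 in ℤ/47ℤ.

gcd(47, 8):
  47 = 5×8 + 7
  8 = 1×7 + 1
  7 = 7×1
so gcd(47, 8) = 1.
Back-substitute for Bézout coefficients:
  1 = 8 - 1×7
  ... = 8×(6) + 47×(-1)
So 8×6 ≡ 1 (mod 47), and 6 mod 47 = 6.

6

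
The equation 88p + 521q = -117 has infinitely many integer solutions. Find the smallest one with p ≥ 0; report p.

gcd(521, 88):
  521 = 5*88 + 81
  88 = 1*81 + 7
  81 = 11*7 + 4
  7 = 1*4 + 3
  4 = 1*3 + 1
  3 = 3*1
so gcd(521, 88) = 1.
1 divides -117, so solutions exist.
Back-substitute for Bézout coefficients:
  1 = 4 - 1*3
  ... = 88*(-148) + 521*(25)
Scale by -117/1 = -117: (p₀, q₀) = (17316, -2925).
General solution: p = 17316 + 521t, q = -2925 - 88t for integer t.
p ≥ 0: smallest is 17316 mod 521 = 123 (at t = -33), with q = -21.

123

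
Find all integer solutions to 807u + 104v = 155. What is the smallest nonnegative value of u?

77

gcd(807, 104):
  807 = 7*104 + 79
  104 = 1*79 + 25
  79 = 3*25 + 4
  25 = 6*4 + 1
  4 = 4*1
so gcd(807, 104) = 1.
1 divides 155, so solutions exist.
Back-substitute for Bézout coefficients:
  1 = 25 - 6*4
  ... = 807*(-25) + 104*(194)
Scale by 155/1 = 155: (u₀, v₀) = (-3875, 30070).
General solution: u = -3875 + 104t, v = 30070 - 807t for integer t.
u ≥ 0: smallest is -3875 mod 104 = 77 (at t = 38), with v = -596.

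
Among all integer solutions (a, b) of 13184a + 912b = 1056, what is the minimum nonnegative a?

42

gcd(13184, 912):
  13184 = 14*912 + 416
  912 = 2*416 + 80
  416 = 5*80 + 16
  80 = 5*16
so gcd(13184, 912) = 16.
16 divides 1056, so solutions exist.
Back-substitute for Bézout coefficients:
  16 = 416 - 5*80
  ... = 13184*(11) + 912*(-159)
Scale by 1056/16 = 66: (a₀, b₀) = (726, -10494).
General solution: a = 726 + 57t, b = -10494 - 824t for integer t.
a ≥ 0: smallest is 726 mod 57 = 42 (at t = -12), with b = -606.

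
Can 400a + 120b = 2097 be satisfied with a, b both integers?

no

gcd(400, 120) = 40  (400 = 3×120 + 40, 120 = 3×40).
40 does not divide 2097 (remainder 17), so no integer solutions.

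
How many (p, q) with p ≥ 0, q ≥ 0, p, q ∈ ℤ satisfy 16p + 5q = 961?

gcd(16, 5):
  16 = 3*5 + 1
  5 = 5*1
so gcd(16, 5) = 1.
Back-substitute for Bézout coefficients:
  1 = 16 - 3*5
  ... = 16*(1) + 5*(-3)
Scale by 961: one solution is (961, -2883). Reduce p mod 5: (1, 189).
General: p = 1 + 5t, q = 189 - 16t.
p ≥ 0 ⇒ t ≥ 0; q ≥ 0 ⇒ t ≤ 11. So t ∈ [0, 11]: 12 solutions.

12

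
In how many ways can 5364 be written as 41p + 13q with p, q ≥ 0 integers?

gcd(41, 13):
  41 = 3·13 + 2
  13 = 6·2 + 1
  2 = 2·1
so gcd(41, 13) = 1.
Back-substitute for Bézout coefficients:
  1 = 13 - 6·2
  ... = 41·(-6) + 13·(19)
Scale by 5364: one solution is (-32184, 101916). Reduce p mod 13: (4, 400).
General: p = 4 + 13t, q = 400 - 41t.
p ≥ 0 ⇒ t ≥ 0; q ≥ 0 ⇒ t ≤ 9. So t ∈ [0, 9]: 10 solutions.

10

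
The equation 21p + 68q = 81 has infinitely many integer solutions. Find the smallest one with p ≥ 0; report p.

gcd(68, 21):
  68 = 3·21 + 5
  21 = 4·5 + 1
  5 = 5·1
so gcd(68, 21) = 1.
1 divides 81, so solutions exist.
Back-substitute for Bézout coefficients:
  1 = 21 - 4·5
  ... = 21·(13) + 68·(-4)
Scale by 81/1 = 81: (p₀, q₀) = (1053, -324).
General solution: p = 1053 + 68t, q = -324 - 21t for integer t.
p ≥ 0: smallest is 1053 mod 68 = 33 (at t = -15), with q = -9.

33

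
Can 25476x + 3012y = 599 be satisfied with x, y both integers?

gcd(25476, 3012):
  25476 = 8×3012 + 1380
  3012 = 2×1380 + 252
  1380 = 5×252 + 120
  252 = 2×120 + 12
  120 = 10×12
so gcd(25476, 3012) = 12.
12 does not divide 599 (remainder 11), so no integer solutions.

no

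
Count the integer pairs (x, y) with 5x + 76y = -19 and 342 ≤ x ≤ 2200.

gcd(76, 5) = 1  (76 = 15·5 + 1, 5 = 5·1).
Back-substituting, 5·(-15) + 76·(1) = 1.
Scale by -19: particular solution (285, -19); reduce x mod 76: (57, -4).
General solution: x = 57 + 76t, y = -4 - 5t for integer t.
342 ≤ 57 + 76t ≤ 2200 gives t ∈ [4, 28], which is 25 values.

25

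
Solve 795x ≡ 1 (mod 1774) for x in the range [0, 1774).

1263

gcd(1774, 795):
  1774 = 2*795 + 184
  795 = 4*184 + 59
  184 = 3*59 + 7
  59 = 8*7 + 3
  7 = 2*3 + 1
  3 = 3*1
so gcd(1774, 795) = 1.
Back-substitute for Bézout coefficients:
  1 = 7 - 2*3
  ... = 795*(-511) + 1774*(229)
So 795*-511 ≡ 1 (mod 1774), and -511 mod 1774 = 1263.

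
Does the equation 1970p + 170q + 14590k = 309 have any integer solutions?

no

gcd(1970, 170) = 10.
gcd(10, 14590) = 10.
10 does not divide 309 (remainder 9), so no integer solutions.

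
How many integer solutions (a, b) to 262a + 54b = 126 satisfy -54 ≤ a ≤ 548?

gcd(262, 54) = 2.
By Bézout, 262×(-7) + 54×(34) = 2.
Particular solution: (18, -85).
General solution: a = 18 + 27t, b = -85 - 131t for integer t.
-54 ≤ 18 + 27t ≤ 548 gives t ∈ [-2, 19], which is 22 values.

22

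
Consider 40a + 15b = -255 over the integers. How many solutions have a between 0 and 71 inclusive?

24

gcd(40, 15) = 5  (40 = 2×15 + 10, 15 = 1×10 + 5, 10 = 2×5).
Back-substituting, 40×(-1) + 15×(3) = 5.
Scale by -51: particular solution (51, -153); reduce a mod 3: (0, -17).
General solution: a = 0 + 3t, b = -17 - 8t for integer t.
0 ≤ 0 + 3t ≤ 71 gives t ∈ [0, 23], which is 24 values.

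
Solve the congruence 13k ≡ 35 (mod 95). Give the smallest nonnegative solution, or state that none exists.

gcd(95, 13) = 1  (95 = 7×13 + 4, 13 = 3×4 + 1, 4 = 4×1).
1 divides 35, so solutions exist.
Back-substituting, 13×(22) + 95×(-3) = 1.
So 13×(22) ≡ 1 (mod 95); multiply by 35: k ≡ 770 (mod 95).
Smallest nonnegative: k = 770 mod 95 = 10.

10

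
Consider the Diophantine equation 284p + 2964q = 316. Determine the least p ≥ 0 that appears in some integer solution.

gcd(2964, 284):
  2964 = 10×284 + 124
  284 = 2×124 + 36
  124 = 3×36 + 16
  36 = 2×16 + 4
  16 = 4×4
so gcd(2964, 284) = 4.
4 divides 316, so solutions exist.
Back-substitute for Bézout coefficients:
  4 = 36 - 2×16
  ... = 284×(167) + 2964×(-16)
Scale by 316/4 = 79: (p₀, q₀) = (13193, -1264).
General solution: p = 13193 + 741t, q = -1264 - 71t for integer t.
p ≥ 0: smallest is 13193 mod 741 = 596 (at t = -17), with q = -57.

596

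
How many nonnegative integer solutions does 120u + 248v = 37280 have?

10

gcd(248, 120) = 8  (248 = 2·120 + 8, 120 = 15·8).
Back-substituting, 120·(-2) + 248·(1) = 8.
Scale by 4660: one solution is (-9320, 4660). Reduce u mod 31: (11, 145).
General: u = 11 + 31t, v = 145 - 15t.
u ≥ 0 ⇒ t ≥ 0; v ≥ 0 ⇒ t ≤ 9. So t ∈ [0, 9]: 10 solutions.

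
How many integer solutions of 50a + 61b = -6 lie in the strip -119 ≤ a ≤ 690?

13

gcd(61, 50):
  61 = 1·50 + 11
  50 = 4·11 + 6
  11 = 1·6 + 5
  6 = 1·5 + 1
  5 = 5·1
so gcd(61, 50) = 1.
Back-substitute for Bézout coefficients:
  1 = 6 - 1·5
  ... = 50·(11) + 61·(-9)
Scale by -6: particular solution (-66, 54); reduce a mod 61: (56, -46).
General solution: a = 56 + 61t, b = -46 - 50t for integer t.
-119 ≤ 56 + 61t ≤ 690 gives t ∈ [-2, 10], which is 13 values.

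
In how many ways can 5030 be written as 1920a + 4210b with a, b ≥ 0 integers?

0

gcd(4210, 1920) = 10.
By Bézout, 1920*(182) + 4210*(-83) = 10.
One solution: (189, -85).
General: a = 189 + 421t, b = -85 - 192t.
a ≥ 0 ⇒ t ≥ 0; b ≥ 0 ⇒ t ≤ -1. So t ∈ [0, -1]: 0 solutions.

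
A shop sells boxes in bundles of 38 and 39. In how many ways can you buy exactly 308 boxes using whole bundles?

Need nonnegative integers with 38j + 39k = 308.
gcd(38, 39) = 1, and 38·(-1) + 39·(1) = 1.
So (j₀, k₀) = (-308, 308); general j = -308 + 39t, k = 308 - 38t.
j ≥ 0 ⇒ t ≥ 8; k ≥ 0 ⇒ t ≤ 8. That's 1 value of t.

1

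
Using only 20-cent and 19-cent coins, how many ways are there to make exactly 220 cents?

Need nonnegative integers with 20j + 19k = 220.
gcd(20, 19) = 1, and 20·(1) + 19·(-1) = 1.
So (j₀, k₀) = (220, -220); general j = 220 + 19t, k = -220 - 20t.
j ≥ 0 ⇒ t ≥ -11; k ≥ 0 ⇒ t ≤ -11. That's 1 value of t.

1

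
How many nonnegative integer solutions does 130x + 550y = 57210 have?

8

gcd(550, 130) = 10.
By Bézout, 130·(17) + 550·(-4) = 10.
One solution: (17, 100).
General: x = 17 + 55t, y = 100 - 13t.
x ≥ 0 ⇒ t ≥ 0; y ≥ 0 ⇒ t ≤ 7. So t ∈ [0, 7]: 8 solutions.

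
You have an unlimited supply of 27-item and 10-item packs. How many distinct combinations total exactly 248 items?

1

Need nonnegative integers with 27j + 10k = 248.
gcd(27, 10) = 1, and 27·(3) + 10·(-8) = 1.
So (j₀, k₀) = (744, -1984); general j = 744 + 10t, k = -1984 - 27t.
j ≥ 0 ⇒ t ≥ -74; k ≥ 0 ⇒ t ≤ -74. That's 1 value of t.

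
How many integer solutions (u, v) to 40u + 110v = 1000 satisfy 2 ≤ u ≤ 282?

26

gcd(110, 40) = 10  (110 = 2*40 + 30, 40 = 1*30 + 10, 30 = 3*10).
Back-substituting, 40*(3) + 110*(-1) = 10.
Scale by 100: particular solution (300, -100); reduce u mod 11: (3, 8).
General solution: u = 3 + 11t, v = 8 - 4t for integer t.
2 ≤ 3 + 11t ≤ 282 gives t ∈ [0, 25], which is 26 values.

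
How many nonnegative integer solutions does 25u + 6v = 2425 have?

gcd(25, 6) = 1.
By Bézout, 25×(1) + 6×(-4) = 1.
One solution: (1, 400).
General: u = 1 + 6t, v = 400 - 25t.
u ≥ 0 ⇒ t ≥ 0; v ≥ 0 ⇒ t ≤ 16. So t ∈ [0, 16]: 17 solutions.

17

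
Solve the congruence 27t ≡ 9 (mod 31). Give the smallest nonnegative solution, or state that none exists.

gcd(31, 27) = 1.
1 divides 9, so solutions exist.
By Bézout, 27*(-8) + 31*(7) = 1.
So 27*(-8) ≡ 1 (mod 31); multiply by 9: t ≡ -72 (mod 31).
Smallest nonnegative: t = -72 mod 31 = 21.

21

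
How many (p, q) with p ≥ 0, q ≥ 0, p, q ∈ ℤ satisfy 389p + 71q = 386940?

14

gcd(389, 71):
  389 = 5*71 + 34
  71 = 2*34 + 3
  34 = 11*3 + 1
  3 = 3*1
so gcd(389, 71) = 1.
Back-substitute for Bézout coefficients:
  1 = 34 - 11*3
  ... = 389*(23) + 71*(-126)
Scale by 386940: one solution is (8899620, -48754440). Reduce p mod 71: (54, 5154).
General: p = 54 + 71t, q = 5154 - 389t.
p ≥ 0 ⇒ t ≥ 0; q ≥ 0 ⇒ t ≤ 13. So t ∈ [0, 13]: 14 solutions.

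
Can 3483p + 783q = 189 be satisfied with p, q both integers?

yes

gcd(3483, 783) = 27.
27 divides 189, so integer solutions exist.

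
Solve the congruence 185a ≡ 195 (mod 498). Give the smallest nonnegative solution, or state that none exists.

gcd(498, 185):
  498 = 2×185 + 128
  185 = 1×128 + 57
  128 = 2×57 + 14
  57 = 4×14 + 1
  14 = 14×1
so gcd(498, 185) = 1.
1 divides 195, so solutions exist.
Back-substitute for Bézout coefficients:
  1 = 57 - 4×14
  ... = 185×(35) + 498×(-13)
So 185×(35) ≡ 1 (mod 498); multiply by 195: a ≡ 6825 (mod 498).
Smallest nonnegative: a = 6825 mod 498 = 351.

351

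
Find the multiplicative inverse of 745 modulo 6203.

1940

gcd(6203, 745):
  6203 = 8*745 + 243
  745 = 3*243 + 16
  243 = 15*16 + 3
  16 = 5*3 + 1
  3 = 3*1
so gcd(6203, 745) = 1.
Back-substitute for Bézout coefficients:
  1 = 16 - 5*3
  ... = 745*(1940) + 6203*(-233)
So 745*1940 ≡ 1 (mod 6203), and 1940 mod 6203 = 1940.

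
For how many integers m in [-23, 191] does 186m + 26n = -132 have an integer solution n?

17

gcd(186, 26):
  186 = 7·26 + 4
  26 = 6·4 + 2
  4 = 2·2
so gcd(186, 26) = 2.
Back-substitute for Bézout coefficients:
  2 = 26 - 6·4
  ... = 186·(-6) + 26·(43)
Scale by -66: particular solution (396, -2838); reduce m mod 13: (6, -48).
General solution: m = 6 + 13t, n = -48 - 93t for integer t.
-23 ≤ 6 + 13t ≤ 191 gives t ∈ [-2, 14], which is 17 values.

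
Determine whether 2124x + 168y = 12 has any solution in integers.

yes

gcd(2124, 168):
  2124 = 12*168 + 108
  168 = 1*108 + 60
  108 = 1*60 + 48
  60 = 1*48 + 12
  48 = 4*12
so gcd(2124, 168) = 12.
12 divides 12, so integer solutions exist.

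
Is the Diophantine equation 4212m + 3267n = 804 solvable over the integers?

gcd(4212, 3267) = 27.
27 does not divide 804 (remainder 21), so no integer solutions.

no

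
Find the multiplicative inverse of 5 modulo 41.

33

gcd(41, 5) = 1.
By Bézout, 5*(-8) + 41*(1) = 1.
So 5*-8 ≡ 1 (mod 41), and -8 mod 41 = 33.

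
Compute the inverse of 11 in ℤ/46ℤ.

gcd(46, 11) = 1  (46 = 4·11 + 2, 11 = 5·2 + 1, 2 = 2·1).
Back-substituting, 11·(21) + 46·(-5) = 1.
So 11·21 ≡ 1 (mod 46), and 21 mod 46 = 21.

21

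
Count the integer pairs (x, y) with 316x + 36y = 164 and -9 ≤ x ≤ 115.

14

gcd(316, 36):
  316 = 8×36 + 28
  36 = 1×28 + 8
  28 = 3×8 + 4
  8 = 2×4
so gcd(316, 36) = 4.
Back-substitute for Bézout coefficients:
  4 = 28 - 3×8
  ... = 316×(4) + 36×(-35)
Scale by 41: particular solution (164, -1435); reduce x mod 9: (2, -13).
General solution: x = 2 + 9t, y = -13 - 79t for integer t.
-9 ≤ 2 + 9t ≤ 115 gives t ∈ [-1, 12], which is 14 values.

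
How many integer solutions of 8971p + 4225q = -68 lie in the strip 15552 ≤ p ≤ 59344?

10

gcd(8971, 4225) = 1.
By Bézout, 8971*(-519) + 4225*(1102) = 1.
Particular solution: (1492, -3168).
General solution: p = 1492 + 4225t, q = -3168 - 8971t for integer t.
15552 ≤ 1492 + 4225t ≤ 59344 gives t ∈ [4, 13], which is 10 values.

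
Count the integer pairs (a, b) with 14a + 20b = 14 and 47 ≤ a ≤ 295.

25

gcd(20, 14) = 2  (20 = 1*14 + 6, 14 = 2*6 + 2, 6 = 3*2).
Back-substituting, 14*(3) + 20*(-2) = 2.
Scale by 7: particular solution (21, -14); reduce a mod 10: (1, 0).
General solution: a = 1 + 10t, b = 0 - 7t for integer t.
47 ≤ 1 + 10t ≤ 295 gives t ∈ [5, 29], which is 25 values.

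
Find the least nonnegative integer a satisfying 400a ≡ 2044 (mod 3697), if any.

gcd(3697, 400) = 1.
1 divides 2044, so solutions exist.
By Bézout, 400×(-305) + 3697×(33) = 1.
So 400×(-305) ≡ 1 (mod 3697); multiply by 2044: a ≡ -623420 (mod 3697).
Smallest nonnegative: a = -623420 mod 3697 = 1373.

1373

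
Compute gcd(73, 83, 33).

gcd(83, 73) = 1.
gcd(1, 33) = 1.

1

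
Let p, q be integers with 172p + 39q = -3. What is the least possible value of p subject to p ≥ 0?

gcd(172, 39):
  172 = 4×39 + 16
  39 = 2×16 + 7
  16 = 2×7 + 2
  7 = 3×2 + 1
  2 = 2×1
so gcd(172, 39) = 1.
1 divides -3, so solutions exist.
Back-substitute for Bézout coefficients:
  1 = 7 - 3×2
  ... = 172×(-17) + 39×(75)
Scale by -3/1 = -3: (p₀, q₀) = (51, -225).
General solution: p = 51 + 39t, q = -225 - 172t for integer t.
p ≥ 0: smallest is 51 mod 39 = 12 (at t = -1), with q = -53.

12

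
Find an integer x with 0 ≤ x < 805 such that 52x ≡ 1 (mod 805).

gcd(805, 52):
  805 = 15·52 + 25
  52 = 2·25 + 2
  25 = 12·2 + 1
  2 = 2·1
so gcd(805, 52) = 1.
Back-substitute for Bézout coefficients:
  1 = 25 - 12·2
  ... = 52·(-387) + 805·(25)
So 52·-387 ≡ 1 (mod 805), and -387 mod 805 = 418.

418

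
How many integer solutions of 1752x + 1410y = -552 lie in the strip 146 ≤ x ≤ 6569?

gcd(1752, 1410) = 6.
By Bézout, 1752·(33) + 1410·(-41) = 6.
Particular solution: (19, -24).
General solution: x = 19 + 235t, y = -24 - 292t for integer t.
146 ≤ 19 + 235t ≤ 6569 gives t ∈ [1, 27], which is 27 values.

27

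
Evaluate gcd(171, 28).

gcd(171, 28):
  171 = 6·28 + 3
  28 = 9·3 + 1
  3 = 3·1
so gcd(171, 28) = 1.

1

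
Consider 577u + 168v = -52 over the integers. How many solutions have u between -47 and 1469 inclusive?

gcd(577, 168) = 1  (577 = 3·168 + 73, 168 = 2·73 + 22, 73 = 3·22 + 7, 22 = 3·7 + 1, 7 = 7·1).
Back-substituting, 577·(-23) + 168·(79) = 1.
Scale by -52: particular solution (1196, -4108); reduce u mod 168: (20, -69).
General solution: u = 20 + 168t, v = -69 - 577t for integer t.
-47 ≤ 20 + 168t ≤ 1469 gives t ∈ [0, 8], which is 9 values.

9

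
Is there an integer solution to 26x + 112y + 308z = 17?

no

gcd(112, 26) = 2  (112 = 4×26 + 8, 26 = 3×8 + 2, 8 = 4×2).
gcd(2, 308) = 2.
2 does not divide 17 (remainder 1), so no integer solutions.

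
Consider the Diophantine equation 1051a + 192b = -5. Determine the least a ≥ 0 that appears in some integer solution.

gcd(1051, 192) = 1  (1051 = 5*192 + 91, 192 = 2*91 + 10, 91 = 9*10 + 1, 10 = 10*1).
1 divides -5, so solutions exist.
Back-substituting, 1051*(19) + 192*(-104) = 1.
Scale by -5/1 = -5: (a₀, b₀) = (-95, 520).
General solution: a = -95 + 192t, b = 520 - 1051t for integer t.
a ≥ 0: smallest is -95 mod 192 = 97 (at t = 1), with b = -531.

97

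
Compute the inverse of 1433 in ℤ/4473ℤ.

gcd(4473, 1433) = 1.
By Bézout, 1433·(437) + 4473·(-140) = 1.
So 1433·437 ≡ 1 (mod 4473), and 437 mod 4473 = 437.

437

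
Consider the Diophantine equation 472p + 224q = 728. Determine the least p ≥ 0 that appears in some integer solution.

gcd(472, 224) = 8  (472 = 2·224 + 24, 224 = 9·24 + 8, 24 = 3·8).
8 divides 728, so solutions exist.
Back-substituting, 472·(-9) + 224·(19) = 8.
Scale by 728/8 = 91: (p₀, q₀) = (-819, 1729).
General solution: p = -819 + 28t, q = 1729 - 59t for integer t.
p ≥ 0: smallest is -819 mod 28 = 21 (at t = 30), with q = -41.

21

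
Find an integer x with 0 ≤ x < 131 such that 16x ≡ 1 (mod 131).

41

gcd(131, 16) = 1  (131 = 8·16 + 3, 16 = 5·3 + 1, 3 = 3·1).
Back-substituting, 16·(41) + 131·(-5) = 1.
So 16·41 ≡ 1 (mod 131), and 41 mod 131 = 41.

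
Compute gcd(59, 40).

1

gcd(59, 40):
  59 = 1×40 + 19
  40 = 2×19 + 2
  19 = 9×2 + 1
  2 = 2×1
so gcd(59, 40) = 1.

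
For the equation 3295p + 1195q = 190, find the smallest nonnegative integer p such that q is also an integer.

90

gcd(3295, 1195):
  3295 = 2*1195 + 905
  1195 = 1*905 + 290
  905 = 3*290 + 35
  290 = 8*35 + 10
  35 = 3*10 + 5
  10 = 2*5
so gcd(3295, 1195) = 5.
5 divides 190, so solutions exist.
Back-substitute for Bézout coefficients:
  5 = 35 - 3*10
  ... = 3295*(103) + 1195*(-284)
Scale by 190/5 = 38: (p₀, q₀) = (3914, -10792).
General solution: p = 3914 + 239t, q = -10792 - 659t for integer t.
p ≥ 0: smallest is 3914 mod 239 = 90 (at t = -16), with q = -248.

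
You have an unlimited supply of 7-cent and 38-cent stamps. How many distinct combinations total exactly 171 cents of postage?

Need nonnegative integers with 7j + 38k = 171.
gcd(7, 38) = 1, and 7·(11) + 38·(-2) = 1.
So (j₀, k₀) = (1881, -342); general j = 1881 + 38t, k = -342 - 7t.
j ≥ 0 ⇒ t ≥ -49; k ≥ 0 ⇒ t ≤ -49. That's 1 value of t.

1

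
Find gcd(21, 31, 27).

gcd(31, 21):
  31 = 1·21 + 10
  21 = 2·10 + 1
  10 = 10·1
so gcd(31, 21) = 1.
gcd(1, 27) = 1.

1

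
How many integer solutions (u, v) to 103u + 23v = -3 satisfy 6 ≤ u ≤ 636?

28

gcd(103, 23):
  103 = 4·23 + 11
  23 = 2·11 + 1
  11 = 11·1
so gcd(103, 23) = 1.
Back-substitute for Bézout coefficients:
  1 = 23 - 2·11
  ... = 103·(-2) + 23·(9)
Scale by -3: particular solution (6, -27); reduce u mod 23: (6, -27).
General solution: u = 6 + 23t, v = -27 - 103t for integer t.
6 ≤ 6 + 23t ≤ 636 gives t ∈ [0, 27], which is 28 values.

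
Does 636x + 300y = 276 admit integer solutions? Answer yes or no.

yes

gcd(636, 300):
  636 = 2·300 + 36
  300 = 8·36 + 12
  36 = 3·12
so gcd(636, 300) = 12.
12 divides 276, so integer solutions exist.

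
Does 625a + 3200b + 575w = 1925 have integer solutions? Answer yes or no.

gcd(3200, 625) = 25  (3200 = 5×625 + 75, 625 = 8×75 + 25, 75 = 3×25).
gcd(25, 575) = 25.
25 divides 1925, so integer solutions exist.

yes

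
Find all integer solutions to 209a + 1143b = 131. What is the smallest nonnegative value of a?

1078

gcd(1143, 209):
  1143 = 5×209 + 98
  209 = 2×98 + 13
  98 = 7×13 + 7
  13 = 1×7 + 6
  7 = 1×6 + 1
  6 = 6×1
so gcd(1143, 209) = 1.
1 divides 131, so solutions exist.
Back-substitute for Bézout coefficients:
  1 = 7 - 1×6
  ... = 209×(-175) + 1143×(32)
Scale by 131/1 = 131: (a₀, b₀) = (-22925, 4192).
General solution: a = -22925 + 1143t, b = 4192 - 209t for integer t.
a ≥ 0: smallest is -22925 mod 1143 = 1078 (at t = 21), with b = -197.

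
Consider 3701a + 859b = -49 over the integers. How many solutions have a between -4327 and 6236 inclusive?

12

gcd(3701, 859) = 1.
By Bézout, 3701*(-94) + 859*(405) = 1.
Particular solution: (311, -1340).
General solution: a = 311 + 859t, b = -1340 - 3701t for integer t.
-4327 ≤ 311 + 859t ≤ 6236 gives t ∈ [-5, 6], which is 12 values.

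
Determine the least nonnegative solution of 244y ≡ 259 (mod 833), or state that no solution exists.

gcd(833, 244):
  833 = 3×244 + 101
  244 = 2×101 + 42
  101 = 2×42 + 17
  42 = 2×17 + 8
  17 = 2×8 + 1
  8 = 8×1
so gcd(833, 244) = 1.
1 divides 259, so solutions exist.
Back-substitute for Bézout coefficients:
  1 = 17 - 2×8
  ... = 244×(-99) + 833×(29)
So 244×(-99) ≡ 1 (mod 833); multiply by 259: y ≡ -25641 (mod 833).
Smallest nonnegative: y = -25641 mod 833 = 182.

182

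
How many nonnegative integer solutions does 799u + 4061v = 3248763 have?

gcd(4061, 799):
  4061 = 5·799 + 66
  799 = 12·66 + 7
  66 = 9·7 + 3
  7 = 2·3 + 1
  3 = 3·1
so gcd(4061, 799) = 1.
Back-substitute for Bézout coefficients:
  1 = 7 - 2·3
  ... = 799·(1169) + 4061·(-230)
Scale by 3248763: one solution is (3797803947, -747215490). Reduce u mod 4061: (1418, 521).
General: u = 1418 + 4061t, v = 521 - 799t.
u ≥ 0 ⇒ t ≥ 0; v ≥ 0 ⇒ t ≤ 0. So t ∈ [0, 0]: 1 solution.

1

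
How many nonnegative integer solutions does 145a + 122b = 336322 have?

19

gcd(145, 122) = 1.
By Bézout, 145×(-53) + 122×(63) = 1.
One solution: (110, 2626).
General: a = 110 + 122t, b = 2626 - 145t.
a ≥ 0 ⇒ t ≥ 0; b ≥ 0 ⇒ t ≤ 18. So t ∈ [0, 18]: 19 solutions.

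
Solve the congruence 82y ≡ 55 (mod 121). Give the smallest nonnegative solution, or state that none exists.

11

gcd(121, 82):
  121 = 1×82 + 39
  82 = 2×39 + 4
  39 = 9×4 + 3
  4 = 1×3 + 1
  3 = 3×1
so gcd(121, 82) = 1.
1 divides 55, so solutions exist.
Back-substitute for Bézout coefficients:
  1 = 4 - 1×3
  ... = 82×(31) + 121×(-21)
So 82×(31) ≡ 1 (mod 121); multiply by 55: y ≡ 1705 (mod 121).
Smallest nonnegative: y = 1705 mod 121 = 11.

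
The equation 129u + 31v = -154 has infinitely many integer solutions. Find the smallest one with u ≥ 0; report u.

25

gcd(129, 31) = 1  (129 = 4×31 + 5, 31 = 6×5 + 1, 5 = 5×1).
1 divides -154, so solutions exist.
Back-substituting, 129×(-6) + 31×(25) = 1.
Scale by -154/1 = -154: (u₀, v₀) = (924, -3850).
General solution: u = 924 + 31t, v = -3850 - 129t for integer t.
u ≥ 0: smallest is 924 mod 31 = 25 (at t = -29), with v = -109.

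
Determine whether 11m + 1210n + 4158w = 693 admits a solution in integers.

yes

gcd(1210, 11):
  1210 = 110×11
so gcd(1210, 11) = 11.
gcd(11, 4158) = 11.
11 divides 693, so integer solutions exist.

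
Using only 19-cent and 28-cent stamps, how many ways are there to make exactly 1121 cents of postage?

Need nonnegative integers with 19j + 28k = 1121.
gcd(19, 28) = 1, and 19·(3) + 28·(-2) = 1.
So (j₀, k₀) = (3363, -2242); general j = 3363 + 28t, k = -2242 - 19t.
j ≥ 0 ⇒ t ≥ -120; k ≥ 0 ⇒ t ≤ -118. That's 3 values of t.

3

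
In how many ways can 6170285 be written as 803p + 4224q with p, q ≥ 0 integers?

gcd(4224, 803):
  4224 = 5×803 + 209
  803 = 3×209 + 176
  209 = 1×176 + 33
  176 = 5×33 + 11
  33 = 3×11
so gcd(4224, 803) = 11.
Back-substitute for Bézout coefficients:
  11 = 176 - 5×33
  ... = 803×(121) + 4224×(-23)
Scale by 560935: one solution is (67873135, -12901505). Reduce p mod 384: (367, 1391).
General: p = 367 + 384t, q = 1391 - 73t.
p ≥ 0 ⇒ t ≥ 0; q ≥ 0 ⇒ t ≤ 19. So t ∈ [0, 19]: 20 solutions.

20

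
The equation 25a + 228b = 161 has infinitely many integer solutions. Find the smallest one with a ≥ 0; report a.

gcd(228, 25):
  228 = 9·25 + 3
  25 = 8·3 + 1
  3 = 3·1
so gcd(228, 25) = 1.
1 divides 161, so solutions exist.
Back-substitute for Bézout coefficients:
  1 = 25 - 8·3
  ... = 25·(73) + 228·(-8)
Scale by 161/1 = 161: (a₀, b₀) = (11753, -1288).
General solution: a = 11753 + 228t, b = -1288 - 25t for integer t.
a ≥ 0: smallest is 11753 mod 228 = 125 (at t = -51), with b = -13.

125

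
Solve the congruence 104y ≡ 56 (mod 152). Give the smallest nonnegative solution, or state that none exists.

gcd(152, 104) = 8.
8 divides 56, so solutions exist.
By Bézout, 104·(3) + 152·(-2) = 8.
So 104·(3) ≡ 8 (mod 152); multiply by 7: y ≡ 21 (mod 19).
Smallest nonnegative: y = 21 mod 19 = 2.

2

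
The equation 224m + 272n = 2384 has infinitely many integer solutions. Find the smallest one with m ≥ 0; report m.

gcd(272, 224) = 16.
16 divides 2384, so solutions exist.
By Bézout, 224*(-6) + 272*(5) = 16.
Scale by 2384/16 = 149: (m₀, n₀) = (-894, 745).
General solution: m = -894 + 17t, n = 745 - 14t for integer t.
m ≥ 0: smallest is -894 mod 17 = 7 (at t = 53), with n = 3.

7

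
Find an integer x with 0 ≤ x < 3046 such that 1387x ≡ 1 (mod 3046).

gcd(3046, 1387):
  3046 = 2*1387 + 272
  1387 = 5*272 + 27
  272 = 10*27 + 2
  27 = 13*2 + 1
  2 = 2*1
so gcd(3046, 1387) = 1.
Back-substitute for Bézout coefficients:
  1 = 27 - 13*2
  ... = 1387*(1467) + 3046*(-668)
So 1387*1467 ≡ 1 (mod 3046), and 1467 mod 3046 = 1467.

1467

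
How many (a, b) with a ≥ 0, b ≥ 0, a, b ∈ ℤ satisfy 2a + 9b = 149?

gcd(9, 2) = 1.
By Bézout, 2×(-4) + 9×(1) = 1.
One solution: (7, 15).
General: a = 7 + 9t, b = 15 - 2t.
a ≥ 0 ⇒ t ≥ 0; b ≥ 0 ⇒ t ≤ 7. So t ∈ [0, 7]: 8 solutions.

8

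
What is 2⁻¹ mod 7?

gcd(7, 2):
  7 = 3·2 + 1
  2 = 2·1
so gcd(7, 2) = 1.
Back-substitute for Bézout coefficients:
  1 = 7 - 3·2
  ... = 2·(-3) + 7·(1)
So 2·-3 ≡ 1 (mod 7), and -3 mod 7 = 4.

4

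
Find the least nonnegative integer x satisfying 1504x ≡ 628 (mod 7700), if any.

gcd(7700, 1504):
  7700 = 5*1504 + 180
  1504 = 8*180 + 64
  180 = 2*64 + 52
  64 = 1*52 + 12
  52 = 4*12 + 4
  12 = 3*4
so gcd(7700, 1504) = 4.
4 divides 628, so solutions exist.
Back-substitute for Bézout coefficients:
  4 = 52 - 4*12
  ... = 1504*(-599) + 7700*(117)
So 1504*(-599) ≡ 4 (mod 7700); multiply by 157: x ≡ -94043 (mod 1925).
Smallest nonnegative: x = -94043 mod 1925 = 282.

282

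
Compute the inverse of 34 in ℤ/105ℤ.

34

gcd(105, 34) = 1.
By Bézout, 34*(34) + 105*(-11) = 1.
So 34*34 ≡ 1 (mod 105), and 34 mod 105 = 34.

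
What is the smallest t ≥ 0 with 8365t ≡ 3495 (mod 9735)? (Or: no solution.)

303

gcd(9735, 8365) = 5  (9735 = 1·8365 + 1370, 8365 = 6·1370 + 145, 1370 = 9·145 + 65, 145 = 2·65 + 15, 65 = 4·15 + 5, 15 = 3·5).
5 divides 3495, so solutions exist.
Back-substituting, 8365·(-604) + 9735·(519) = 5.
So 8365·(-604) ≡ 5 (mod 9735); multiply by 699: t ≡ -422196 (mod 1947).
Smallest nonnegative: t = -422196 mod 1947 = 303.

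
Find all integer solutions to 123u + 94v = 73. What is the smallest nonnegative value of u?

gcd(123, 94) = 1  (123 = 1×94 + 29, 94 = 3×29 + 7, 29 = 4×7 + 1, 7 = 7×1).
1 divides 73, so solutions exist.
Back-substituting, 123×(13) + 94×(-17) = 1.
Scale by 73/1 = 73: (u₀, v₀) = (949, -1241).
General solution: u = 949 + 94t, v = -1241 - 123t for integer t.
u ≥ 0: smallest is 949 mod 94 = 9 (at t = -10), with v = -11.

9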